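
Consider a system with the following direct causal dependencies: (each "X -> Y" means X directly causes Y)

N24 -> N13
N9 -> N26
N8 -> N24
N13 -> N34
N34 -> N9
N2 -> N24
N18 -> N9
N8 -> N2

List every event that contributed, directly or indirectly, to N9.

Immediate causes of N9: N34, N18.
Further upstream: N8, N2, N24, N13.

N13, N18, N2, N24, N34, N8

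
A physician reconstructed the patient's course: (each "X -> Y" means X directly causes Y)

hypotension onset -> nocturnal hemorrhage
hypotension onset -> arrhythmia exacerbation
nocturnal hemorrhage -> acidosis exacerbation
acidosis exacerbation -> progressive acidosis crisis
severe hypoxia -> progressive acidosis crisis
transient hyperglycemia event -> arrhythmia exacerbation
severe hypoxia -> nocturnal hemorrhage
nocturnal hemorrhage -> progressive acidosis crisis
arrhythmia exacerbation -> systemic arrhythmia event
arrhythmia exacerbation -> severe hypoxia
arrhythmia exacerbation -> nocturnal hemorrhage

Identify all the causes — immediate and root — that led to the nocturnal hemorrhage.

the arrhythmia exacerbation, the hypotension onset, the severe hypoxia, the transient hyperglycemia event

Immediate causes of the nocturnal hemorrhage: the hypotension onset, the arrhythmia exacerbation, the severe hypoxia.
Further upstream: the transient hyperglycemia event.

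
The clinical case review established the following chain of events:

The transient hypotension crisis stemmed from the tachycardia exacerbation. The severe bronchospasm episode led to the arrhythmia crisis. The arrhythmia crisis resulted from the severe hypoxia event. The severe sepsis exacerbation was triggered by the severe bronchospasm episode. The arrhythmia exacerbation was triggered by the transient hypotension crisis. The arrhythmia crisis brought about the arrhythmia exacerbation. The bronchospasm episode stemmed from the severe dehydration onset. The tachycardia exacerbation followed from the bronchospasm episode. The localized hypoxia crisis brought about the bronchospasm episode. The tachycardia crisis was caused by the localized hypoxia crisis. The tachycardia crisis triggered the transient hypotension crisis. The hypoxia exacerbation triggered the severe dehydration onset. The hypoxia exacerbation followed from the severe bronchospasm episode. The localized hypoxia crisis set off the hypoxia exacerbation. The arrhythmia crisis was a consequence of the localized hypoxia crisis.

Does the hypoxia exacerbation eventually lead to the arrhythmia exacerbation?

There is a causal chain: the hypoxia exacerbation → the severe dehydration onset → the bronchospasm episode → the tachycardia exacerbation → the transient hypotension crisis → the arrhythmia exacerbation.

Yes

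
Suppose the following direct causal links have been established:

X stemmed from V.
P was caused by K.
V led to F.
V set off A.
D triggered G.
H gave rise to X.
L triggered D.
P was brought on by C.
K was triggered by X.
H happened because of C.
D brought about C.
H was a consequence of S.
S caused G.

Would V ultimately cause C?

No

V leads to X, F, K, A, P; C is not among them.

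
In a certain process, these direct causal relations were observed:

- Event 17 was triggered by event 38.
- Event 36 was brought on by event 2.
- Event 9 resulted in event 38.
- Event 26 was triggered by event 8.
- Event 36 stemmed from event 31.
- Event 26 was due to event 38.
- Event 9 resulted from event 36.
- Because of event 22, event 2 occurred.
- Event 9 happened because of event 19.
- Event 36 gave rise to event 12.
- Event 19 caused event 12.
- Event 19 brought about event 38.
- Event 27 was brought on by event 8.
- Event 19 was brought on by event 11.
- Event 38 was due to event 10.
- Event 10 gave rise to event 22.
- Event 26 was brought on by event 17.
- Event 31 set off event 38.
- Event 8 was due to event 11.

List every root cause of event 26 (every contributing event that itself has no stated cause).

event 10, event 11, event 31

Tracing upstream from event 26: event 26 ← event 38 ← event 31.
A separate upstream branch: event 26 ← event 38 ← event 10.
A separate upstream branch: event 26 ← event 8 ← event 11.
Each of those chain origins has no stated cause.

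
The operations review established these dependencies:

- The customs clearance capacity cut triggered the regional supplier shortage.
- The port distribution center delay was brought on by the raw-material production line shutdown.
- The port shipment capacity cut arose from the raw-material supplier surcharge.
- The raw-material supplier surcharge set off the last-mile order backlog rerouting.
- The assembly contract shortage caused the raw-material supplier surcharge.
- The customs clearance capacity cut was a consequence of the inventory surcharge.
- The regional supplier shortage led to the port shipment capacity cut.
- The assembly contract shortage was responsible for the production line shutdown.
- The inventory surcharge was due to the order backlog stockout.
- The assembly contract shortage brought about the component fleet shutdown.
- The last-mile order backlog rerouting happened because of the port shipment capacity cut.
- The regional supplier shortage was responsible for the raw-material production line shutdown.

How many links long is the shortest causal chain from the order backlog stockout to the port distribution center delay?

Shortest chain: the order backlog stockout → the inventory surcharge → the customs clearance capacity cut → the regional supplier shortage → the raw-material production line shutdown → the port distribution center delay.

5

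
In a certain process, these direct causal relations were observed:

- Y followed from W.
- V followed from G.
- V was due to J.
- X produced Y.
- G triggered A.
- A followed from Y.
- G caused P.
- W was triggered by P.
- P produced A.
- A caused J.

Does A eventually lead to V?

There is a causal chain: A → J → V.

Yes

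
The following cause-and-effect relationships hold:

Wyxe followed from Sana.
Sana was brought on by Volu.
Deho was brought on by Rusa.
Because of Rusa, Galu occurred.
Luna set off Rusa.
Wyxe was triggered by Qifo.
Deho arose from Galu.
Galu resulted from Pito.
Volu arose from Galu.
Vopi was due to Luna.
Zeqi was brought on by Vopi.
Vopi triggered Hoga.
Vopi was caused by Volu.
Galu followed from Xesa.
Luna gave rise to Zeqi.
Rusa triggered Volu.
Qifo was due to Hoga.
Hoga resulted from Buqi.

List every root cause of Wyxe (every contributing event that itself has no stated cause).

Buqi, Luna, Pito, Xesa

Tracing upstream from Wyxe: Wyxe ← Sana ← Volu ← Galu ← Pito.
A separate upstream branch: Wyxe ← Sana ← Volu ← Rusa ← Luna.
A separate upstream branch: Wyxe ← Qifo ← Hoga ← Buqi.
A separate upstream branch: Wyxe ← Sana ← Volu ← Galu ← Xesa.
Each of those chain origins has no stated cause.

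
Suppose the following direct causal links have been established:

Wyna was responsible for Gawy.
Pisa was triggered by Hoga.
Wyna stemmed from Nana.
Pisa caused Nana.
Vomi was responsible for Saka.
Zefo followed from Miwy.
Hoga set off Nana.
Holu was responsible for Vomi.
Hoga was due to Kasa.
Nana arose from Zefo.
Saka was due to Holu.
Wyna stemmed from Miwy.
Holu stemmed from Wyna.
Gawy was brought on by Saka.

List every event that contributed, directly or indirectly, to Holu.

Immediate cause of Holu: Wyna.
Further upstream: Miwy, Kasa, Hoga, Zefo, Pisa, Nana.

Hoga, Kasa, Miwy, Nana, Pisa, Wyna, Zefo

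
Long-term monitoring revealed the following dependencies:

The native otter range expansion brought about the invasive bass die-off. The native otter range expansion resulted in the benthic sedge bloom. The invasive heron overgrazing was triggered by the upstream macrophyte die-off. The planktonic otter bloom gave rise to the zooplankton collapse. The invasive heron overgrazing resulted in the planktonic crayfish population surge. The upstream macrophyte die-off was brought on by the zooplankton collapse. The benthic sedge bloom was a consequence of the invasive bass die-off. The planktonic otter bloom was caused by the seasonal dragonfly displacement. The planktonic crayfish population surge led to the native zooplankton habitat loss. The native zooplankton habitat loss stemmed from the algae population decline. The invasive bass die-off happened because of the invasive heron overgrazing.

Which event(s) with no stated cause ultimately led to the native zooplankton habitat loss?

the algae population decline, the seasonal dragonfly displacement

Tracing upstream from the native zooplankton habitat loss: the native zooplankton habitat loss ← the planktonic crayfish population surge ← the invasive heron overgrazing ← the upstream macrophyte die-off ← the zooplankton collapse ← the planktonic otter bloom ← the seasonal dragonfly displacement.
A separate upstream branch: the native zooplankton habitat loss ← the algae population decline.
Each of those chain origins has no stated cause.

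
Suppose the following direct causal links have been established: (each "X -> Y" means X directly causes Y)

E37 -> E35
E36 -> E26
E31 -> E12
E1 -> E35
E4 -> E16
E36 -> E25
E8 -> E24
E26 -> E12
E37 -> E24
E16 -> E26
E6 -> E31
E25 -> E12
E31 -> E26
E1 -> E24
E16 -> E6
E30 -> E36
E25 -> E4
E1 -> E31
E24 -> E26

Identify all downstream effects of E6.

E12, E26, E31

Direct effects: E31.
2 steps out: E26, E12.
Not reachable from it: E37, E30, E1, E35, E36, E8, E25, E4, E16, E24.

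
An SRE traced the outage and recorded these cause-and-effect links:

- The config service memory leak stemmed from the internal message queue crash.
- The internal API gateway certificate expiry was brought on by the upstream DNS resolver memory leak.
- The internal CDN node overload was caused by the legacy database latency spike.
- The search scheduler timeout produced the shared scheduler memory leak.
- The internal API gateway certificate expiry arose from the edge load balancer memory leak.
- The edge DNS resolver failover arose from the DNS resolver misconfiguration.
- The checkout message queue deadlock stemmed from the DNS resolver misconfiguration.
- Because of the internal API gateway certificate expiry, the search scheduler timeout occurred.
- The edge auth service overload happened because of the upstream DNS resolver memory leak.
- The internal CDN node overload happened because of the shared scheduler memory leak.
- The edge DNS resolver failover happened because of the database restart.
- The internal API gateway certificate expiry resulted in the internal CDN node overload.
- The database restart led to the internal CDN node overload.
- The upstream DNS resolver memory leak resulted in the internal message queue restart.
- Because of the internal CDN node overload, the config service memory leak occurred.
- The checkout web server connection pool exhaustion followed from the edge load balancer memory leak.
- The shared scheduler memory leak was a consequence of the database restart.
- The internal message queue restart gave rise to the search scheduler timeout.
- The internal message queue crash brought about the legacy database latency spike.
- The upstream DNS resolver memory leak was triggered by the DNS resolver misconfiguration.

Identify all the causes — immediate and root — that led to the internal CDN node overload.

the DNS resolver misconfiguration, the database restart, the edge load balancer memory leak, the internal API gateway certificate expiry, the internal message queue crash, the internal message queue restart, the legacy database latency spike, the search scheduler timeout, the shared scheduler memory leak, the upstream DNS resolver memory leak

Immediate causes of the internal CDN node overload: the internal API gateway certificate expiry, the database restart, the legacy database latency spike, the shared scheduler memory leak.
Further upstream: the DNS resolver misconfiguration, the upstream DNS resolver memory leak, the internal message queue restart, the edge load balancer memory leak, the internal message queue crash, the search scheduler timeout.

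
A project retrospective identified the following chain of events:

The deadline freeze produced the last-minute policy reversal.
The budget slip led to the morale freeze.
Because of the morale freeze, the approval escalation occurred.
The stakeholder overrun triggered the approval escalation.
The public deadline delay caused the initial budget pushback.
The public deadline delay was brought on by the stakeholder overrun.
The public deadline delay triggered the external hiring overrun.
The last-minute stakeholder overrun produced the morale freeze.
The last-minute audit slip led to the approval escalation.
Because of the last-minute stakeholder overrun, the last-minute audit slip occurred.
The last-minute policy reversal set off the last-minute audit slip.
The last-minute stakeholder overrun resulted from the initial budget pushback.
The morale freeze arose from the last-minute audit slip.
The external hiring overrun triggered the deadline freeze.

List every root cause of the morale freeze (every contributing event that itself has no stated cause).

the budget slip, the stakeholder overrun

Tracing upstream from the morale freeze: the morale freeze ← the last-minute stakeholder overrun ← the initial budget pushback ← the public deadline delay ← the stakeholder overrun.
A separate upstream branch: the morale freeze ← the budget slip.
Each of those chain origins has no stated cause.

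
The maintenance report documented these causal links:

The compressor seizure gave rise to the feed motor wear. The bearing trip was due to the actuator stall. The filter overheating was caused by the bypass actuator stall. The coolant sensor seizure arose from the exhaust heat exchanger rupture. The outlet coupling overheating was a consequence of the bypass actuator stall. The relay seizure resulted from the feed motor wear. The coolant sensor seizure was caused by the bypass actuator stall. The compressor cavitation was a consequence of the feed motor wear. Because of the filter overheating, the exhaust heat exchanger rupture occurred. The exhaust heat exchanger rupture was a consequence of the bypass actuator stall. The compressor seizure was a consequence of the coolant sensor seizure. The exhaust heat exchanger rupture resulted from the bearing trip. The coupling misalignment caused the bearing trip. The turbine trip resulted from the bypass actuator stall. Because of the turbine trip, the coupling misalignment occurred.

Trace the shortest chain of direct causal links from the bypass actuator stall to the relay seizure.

the bypass actuator stall → the coolant sensor seizure → the compressor seizure → the feed motor wear → the relay seizure

the bypass actuator stall → the coolant sensor seizure
the coolant sensor seizure → the compressor seizure
the compressor seizure → the feed motor wear
the feed motor wear → the relay seizure
Length: 4 steps.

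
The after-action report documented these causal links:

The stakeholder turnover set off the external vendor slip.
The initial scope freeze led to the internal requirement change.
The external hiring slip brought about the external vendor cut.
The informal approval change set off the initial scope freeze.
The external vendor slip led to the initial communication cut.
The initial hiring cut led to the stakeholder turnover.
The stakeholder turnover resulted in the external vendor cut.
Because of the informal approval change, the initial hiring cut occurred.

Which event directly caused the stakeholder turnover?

Upstream contributors include the informal approval change, but only the initial hiring cut feeds directly into the stakeholder turnover.

the initial hiring cut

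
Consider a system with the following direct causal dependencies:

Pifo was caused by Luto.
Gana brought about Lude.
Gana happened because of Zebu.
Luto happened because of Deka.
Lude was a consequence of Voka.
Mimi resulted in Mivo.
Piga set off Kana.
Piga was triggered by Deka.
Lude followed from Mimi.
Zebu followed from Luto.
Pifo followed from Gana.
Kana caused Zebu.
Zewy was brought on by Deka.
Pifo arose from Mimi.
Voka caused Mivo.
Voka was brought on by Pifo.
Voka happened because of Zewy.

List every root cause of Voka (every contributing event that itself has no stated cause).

Tracing upstream from Voka: Voka ← Zewy ← Deka.
A separate upstream branch: Voka ← Pifo ← Mimi.
Each of those chain origins has no stated cause.

Deka, Mimi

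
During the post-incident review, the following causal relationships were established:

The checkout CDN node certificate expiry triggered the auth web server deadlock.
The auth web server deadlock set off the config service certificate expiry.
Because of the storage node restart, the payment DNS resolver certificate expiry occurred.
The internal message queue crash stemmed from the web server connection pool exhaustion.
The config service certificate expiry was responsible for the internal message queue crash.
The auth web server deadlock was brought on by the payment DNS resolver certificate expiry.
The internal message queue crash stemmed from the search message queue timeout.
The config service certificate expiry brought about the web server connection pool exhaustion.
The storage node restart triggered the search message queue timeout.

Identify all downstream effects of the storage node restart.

the auth web server deadlock, the config service certificate expiry, the internal message queue crash, the payment DNS resolver certificate expiry, the search message queue timeout, the web server connection pool exhaustion

Direct effects: the search message queue timeout, the payment DNS resolver certificate expiry.
2 steps out: the auth web server deadlock, the internal message queue crash.
3 steps out: the config service certificate expiry.
4 steps out: the web server connection pool exhaustion.
Not reachable from it: the checkout CDN node certificate expiry.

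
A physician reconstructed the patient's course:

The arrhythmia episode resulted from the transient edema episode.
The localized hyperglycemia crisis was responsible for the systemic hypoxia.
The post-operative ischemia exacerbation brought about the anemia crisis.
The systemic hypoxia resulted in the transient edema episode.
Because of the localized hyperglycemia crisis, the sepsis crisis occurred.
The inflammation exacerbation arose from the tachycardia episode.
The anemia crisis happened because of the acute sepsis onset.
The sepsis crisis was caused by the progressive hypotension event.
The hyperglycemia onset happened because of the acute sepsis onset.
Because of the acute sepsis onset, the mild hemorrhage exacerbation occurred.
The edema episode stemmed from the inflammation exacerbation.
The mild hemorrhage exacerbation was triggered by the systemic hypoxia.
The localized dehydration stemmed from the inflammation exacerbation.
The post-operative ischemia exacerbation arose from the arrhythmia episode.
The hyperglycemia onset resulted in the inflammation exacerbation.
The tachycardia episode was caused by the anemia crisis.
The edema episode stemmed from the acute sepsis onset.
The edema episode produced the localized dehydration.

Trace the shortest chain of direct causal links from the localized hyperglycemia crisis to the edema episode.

the localized hyperglycemia crisis → the systemic hypoxia → the transient edema episode → the arrhythmia episode → the post-operative ischemia exacerbation → the anemia crisis → the tachycardia episode → the inflammation exacerbation → the edema episode

the localized hyperglycemia crisis → the systemic hypoxia
the systemic hypoxia → the transient edema episode
the transient edema episode → the arrhythmia episode
the arrhythmia episode → the post-operative ischemia exacerbation
the post-operative ischemia exacerbation → the anemia crisis
the anemia crisis → the tachycardia episode
the tachycardia episode → the inflammation exacerbation
the inflammation exacerbation → the edema episode
Length: 8 steps.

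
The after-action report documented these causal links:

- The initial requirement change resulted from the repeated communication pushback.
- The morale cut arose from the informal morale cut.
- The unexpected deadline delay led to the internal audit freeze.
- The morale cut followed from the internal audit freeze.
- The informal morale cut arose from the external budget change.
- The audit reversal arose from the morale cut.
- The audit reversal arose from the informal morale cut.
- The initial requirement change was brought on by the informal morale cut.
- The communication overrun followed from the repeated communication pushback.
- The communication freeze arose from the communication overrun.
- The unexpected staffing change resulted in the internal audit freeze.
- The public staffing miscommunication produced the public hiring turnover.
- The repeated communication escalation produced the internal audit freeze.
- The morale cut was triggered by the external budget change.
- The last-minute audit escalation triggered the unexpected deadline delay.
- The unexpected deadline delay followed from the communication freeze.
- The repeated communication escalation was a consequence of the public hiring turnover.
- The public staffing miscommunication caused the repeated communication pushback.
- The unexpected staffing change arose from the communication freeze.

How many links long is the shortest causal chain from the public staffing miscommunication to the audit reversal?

5

Shortest chain: the public staffing miscommunication → the public hiring turnover → the repeated communication escalation → the internal audit freeze → the morale cut → the audit reversal.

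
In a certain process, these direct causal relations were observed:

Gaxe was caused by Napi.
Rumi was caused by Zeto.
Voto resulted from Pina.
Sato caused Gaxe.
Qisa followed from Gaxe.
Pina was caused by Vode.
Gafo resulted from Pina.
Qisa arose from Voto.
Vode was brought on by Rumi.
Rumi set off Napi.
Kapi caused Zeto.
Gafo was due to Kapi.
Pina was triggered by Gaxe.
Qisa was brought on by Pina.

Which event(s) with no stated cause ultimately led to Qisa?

Tracing upstream from Qisa: Qisa ← Gaxe ← Napi ← Rumi ← Zeto ← Kapi.
A separate upstream branch: Qisa ← Gaxe ← Sato.
Each of those chain origins has no stated cause.

Kapi, Sato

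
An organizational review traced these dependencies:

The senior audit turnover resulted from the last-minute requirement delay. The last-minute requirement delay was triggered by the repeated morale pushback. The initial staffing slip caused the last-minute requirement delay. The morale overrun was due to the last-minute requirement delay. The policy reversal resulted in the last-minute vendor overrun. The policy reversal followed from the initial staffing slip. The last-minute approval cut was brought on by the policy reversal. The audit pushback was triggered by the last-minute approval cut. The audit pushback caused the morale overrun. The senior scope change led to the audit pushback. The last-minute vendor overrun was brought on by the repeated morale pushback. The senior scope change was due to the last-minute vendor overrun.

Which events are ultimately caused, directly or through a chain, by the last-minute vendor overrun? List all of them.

the audit pushback, the morale overrun, the senior scope change

Direct effects: the senior scope change.
2 steps out: the audit pushback.
3 steps out: the morale overrun.
Not reachable from it: the initial staffing slip, the policy reversal, the repeated morale pushback, the last-minute requirement delay, the senior audit turnover, the last-minute approval cut.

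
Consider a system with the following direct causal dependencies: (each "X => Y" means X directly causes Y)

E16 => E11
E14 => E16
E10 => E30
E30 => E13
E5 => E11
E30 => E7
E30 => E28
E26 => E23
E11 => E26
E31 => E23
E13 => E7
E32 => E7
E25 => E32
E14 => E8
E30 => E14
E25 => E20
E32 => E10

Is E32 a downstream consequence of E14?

No

E14 leads to E16, E11, E26, E8, E23; E32 is not among them.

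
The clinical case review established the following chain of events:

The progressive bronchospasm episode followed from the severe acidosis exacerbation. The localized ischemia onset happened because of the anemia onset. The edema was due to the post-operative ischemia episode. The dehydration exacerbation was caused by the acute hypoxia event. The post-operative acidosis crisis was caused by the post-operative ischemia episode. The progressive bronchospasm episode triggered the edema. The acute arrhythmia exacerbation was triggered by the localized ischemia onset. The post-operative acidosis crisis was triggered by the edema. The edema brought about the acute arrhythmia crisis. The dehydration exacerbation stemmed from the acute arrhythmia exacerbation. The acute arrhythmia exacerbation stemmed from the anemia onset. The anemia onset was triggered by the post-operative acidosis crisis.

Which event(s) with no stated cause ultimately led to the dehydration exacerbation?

the acute hypoxia event, the post-operative ischemia episode, the severe acidosis exacerbation

Tracing upstream from the dehydration exacerbation: the dehydration exacerbation ← the acute arrhythmia exacerbation ← the anemia onset ← the post-operative acidosis crisis ← the post-operative ischemia episode.
A separate upstream branch: the dehydration exacerbation ← the acute arrhythmia exacerbation ← the anemia onset ← the post-operative acidosis crisis ← the edema ← the progressive bronchospasm episode ← the severe acidosis exacerbation.
A separate upstream branch: the dehydration exacerbation ← the acute hypoxia event.
Each of those chain origins has no stated cause.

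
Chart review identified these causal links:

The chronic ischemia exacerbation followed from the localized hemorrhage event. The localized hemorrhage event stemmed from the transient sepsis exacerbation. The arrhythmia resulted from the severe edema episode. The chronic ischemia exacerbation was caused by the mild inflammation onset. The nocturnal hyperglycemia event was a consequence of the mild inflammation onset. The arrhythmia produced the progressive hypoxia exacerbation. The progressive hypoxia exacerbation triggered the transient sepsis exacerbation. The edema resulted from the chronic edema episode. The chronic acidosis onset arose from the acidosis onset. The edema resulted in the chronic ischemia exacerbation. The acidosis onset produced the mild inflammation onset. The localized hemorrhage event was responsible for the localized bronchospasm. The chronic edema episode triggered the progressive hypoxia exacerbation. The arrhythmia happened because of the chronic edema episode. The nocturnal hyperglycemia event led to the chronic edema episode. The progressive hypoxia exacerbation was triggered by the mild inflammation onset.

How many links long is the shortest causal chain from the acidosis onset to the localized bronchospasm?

5

Shortest chain: the acidosis onset → the mild inflammation onset → the progressive hypoxia exacerbation → the transient sepsis exacerbation → the localized hemorrhage event → the localized bronchospasm.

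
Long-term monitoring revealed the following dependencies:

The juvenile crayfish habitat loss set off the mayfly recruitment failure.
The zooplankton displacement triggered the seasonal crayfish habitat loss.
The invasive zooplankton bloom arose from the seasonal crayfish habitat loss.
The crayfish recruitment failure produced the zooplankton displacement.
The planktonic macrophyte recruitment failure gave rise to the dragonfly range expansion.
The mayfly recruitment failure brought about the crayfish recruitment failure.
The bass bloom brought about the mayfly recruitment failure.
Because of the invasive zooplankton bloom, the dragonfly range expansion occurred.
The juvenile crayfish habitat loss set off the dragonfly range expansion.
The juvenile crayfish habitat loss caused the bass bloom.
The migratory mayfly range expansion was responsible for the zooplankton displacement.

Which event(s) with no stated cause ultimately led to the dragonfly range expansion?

the juvenile crayfish habitat loss, the migratory mayfly range expansion, the planktonic macrophyte recruitment failure

Tracing upstream from the dragonfly range expansion: the dragonfly range expansion ← the planktonic macrophyte recruitment failure.
A separate upstream branch: the dragonfly range expansion ← the juvenile crayfish habitat loss.
A separate upstream branch: the dragonfly range expansion ← the invasive zooplankton bloom ← the seasonal crayfish habitat loss ← the zooplankton displacement ← the migratory mayfly range expansion.
Each of those chain origins has no stated cause.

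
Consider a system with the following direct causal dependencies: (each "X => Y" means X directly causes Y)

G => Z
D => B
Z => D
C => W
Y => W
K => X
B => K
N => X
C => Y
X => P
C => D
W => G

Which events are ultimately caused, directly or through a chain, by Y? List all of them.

Direct effects: W.
2 steps out: G.
3 steps out: Z.
4 steps out: D.
5 steps out: B.
6 steps out: K.
7 steps out: X.
8 steps out: P.
Not reachable from it: C, N.

B, D, G, K, P, W, X, Z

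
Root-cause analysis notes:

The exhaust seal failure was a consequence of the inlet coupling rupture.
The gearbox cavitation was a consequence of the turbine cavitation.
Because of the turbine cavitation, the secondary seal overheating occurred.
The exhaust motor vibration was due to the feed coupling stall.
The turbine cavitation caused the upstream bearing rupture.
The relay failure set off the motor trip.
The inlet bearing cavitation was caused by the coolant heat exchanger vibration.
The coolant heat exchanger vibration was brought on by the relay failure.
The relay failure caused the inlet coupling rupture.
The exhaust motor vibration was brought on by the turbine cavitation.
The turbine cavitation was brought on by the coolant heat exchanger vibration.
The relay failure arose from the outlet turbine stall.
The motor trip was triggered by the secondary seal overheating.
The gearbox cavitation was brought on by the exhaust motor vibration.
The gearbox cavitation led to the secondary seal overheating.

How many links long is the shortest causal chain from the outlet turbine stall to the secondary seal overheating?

4

Shortest chain: the outlet turbine stall → the relay failure → the coolant heat exchanger vibration → the turbine cavitation → the secondary seal overheating.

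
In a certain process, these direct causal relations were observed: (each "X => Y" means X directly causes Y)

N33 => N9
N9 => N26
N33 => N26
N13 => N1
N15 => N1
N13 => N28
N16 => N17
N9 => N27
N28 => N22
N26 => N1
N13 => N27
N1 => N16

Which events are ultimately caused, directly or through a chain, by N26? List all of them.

Direct effects: N1.
2 steps out: N16.
3 steps out: N17.
Not reachable from it: N33, N9, N13, N15, N28, N27, N22.

N1, N16, N17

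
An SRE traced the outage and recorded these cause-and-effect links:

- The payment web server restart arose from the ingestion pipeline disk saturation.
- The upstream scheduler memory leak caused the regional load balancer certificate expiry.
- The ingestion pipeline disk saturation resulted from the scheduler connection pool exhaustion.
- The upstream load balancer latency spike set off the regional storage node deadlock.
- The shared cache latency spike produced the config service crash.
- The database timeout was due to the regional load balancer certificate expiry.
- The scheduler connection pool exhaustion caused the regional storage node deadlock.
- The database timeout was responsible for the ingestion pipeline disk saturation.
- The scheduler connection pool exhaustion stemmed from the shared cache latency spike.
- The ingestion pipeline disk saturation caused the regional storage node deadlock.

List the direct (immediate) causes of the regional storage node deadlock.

Upstream contributors include the upstream scheduler memory leak, the regional load balancer certificate expiry, the shared cache latency spike, the database timeout, but only the ingestion pipeline disk saturation, the scheduler connection pool exhaustion, the upstream load balancer latency spike feed directly into the regional storage node deadlock.

the ingestion pipeline disk saturation, the scheduler connection pool exhaustion, the upstream load balancer latency spike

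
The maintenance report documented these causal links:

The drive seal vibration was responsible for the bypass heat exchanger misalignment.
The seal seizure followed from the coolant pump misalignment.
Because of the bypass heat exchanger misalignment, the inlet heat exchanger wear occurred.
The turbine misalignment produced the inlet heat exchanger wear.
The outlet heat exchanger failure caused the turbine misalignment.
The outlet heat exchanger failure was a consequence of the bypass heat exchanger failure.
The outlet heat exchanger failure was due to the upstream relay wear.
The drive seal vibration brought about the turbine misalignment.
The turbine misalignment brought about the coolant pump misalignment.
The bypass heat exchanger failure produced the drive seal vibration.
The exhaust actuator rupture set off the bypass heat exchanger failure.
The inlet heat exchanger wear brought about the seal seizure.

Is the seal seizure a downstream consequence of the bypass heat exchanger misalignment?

There is a causal chain: the bypass heat exchanger misalignment → the inlet heat exchanger wear → the seal seizure.

Yes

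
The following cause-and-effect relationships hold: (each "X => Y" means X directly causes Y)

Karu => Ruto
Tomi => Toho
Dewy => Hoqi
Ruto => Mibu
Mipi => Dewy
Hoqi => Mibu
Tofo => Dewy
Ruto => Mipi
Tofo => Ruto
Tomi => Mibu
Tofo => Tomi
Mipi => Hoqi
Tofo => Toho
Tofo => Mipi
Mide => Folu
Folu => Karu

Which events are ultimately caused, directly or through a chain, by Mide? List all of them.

Dewy, Folu, Hoqi, Karu, Mibu, Mipi, Ruto

Direct effects: Folu.
2 steps out: Karu.
3 steps out: Ruto.
4 steps out: Mipi, Mibu.
5 steps out: Dewy, Hoqi.
Not reachable from it: Tofo, Tomi, Toho.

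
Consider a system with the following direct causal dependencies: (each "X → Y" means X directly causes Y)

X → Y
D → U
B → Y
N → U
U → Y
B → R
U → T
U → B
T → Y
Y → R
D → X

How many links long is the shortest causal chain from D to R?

Shortest chain: D → X → Y → R.

3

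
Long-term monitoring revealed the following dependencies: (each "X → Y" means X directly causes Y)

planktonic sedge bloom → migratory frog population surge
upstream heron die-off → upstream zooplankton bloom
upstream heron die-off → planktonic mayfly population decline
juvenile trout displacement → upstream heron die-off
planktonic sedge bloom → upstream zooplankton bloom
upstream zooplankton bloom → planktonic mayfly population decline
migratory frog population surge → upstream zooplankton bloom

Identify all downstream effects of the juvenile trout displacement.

Direct effects: the upstream heron die-off.
2 steps out: the upstream zooplankton bloom, the planktonic mayfly population decline.
Not reachable from it: the planktonic sedge bloom, the migratory frog population surge.

the planktonic mayfly population decline, the upstream heron die-off, the upstream zooplankton bloom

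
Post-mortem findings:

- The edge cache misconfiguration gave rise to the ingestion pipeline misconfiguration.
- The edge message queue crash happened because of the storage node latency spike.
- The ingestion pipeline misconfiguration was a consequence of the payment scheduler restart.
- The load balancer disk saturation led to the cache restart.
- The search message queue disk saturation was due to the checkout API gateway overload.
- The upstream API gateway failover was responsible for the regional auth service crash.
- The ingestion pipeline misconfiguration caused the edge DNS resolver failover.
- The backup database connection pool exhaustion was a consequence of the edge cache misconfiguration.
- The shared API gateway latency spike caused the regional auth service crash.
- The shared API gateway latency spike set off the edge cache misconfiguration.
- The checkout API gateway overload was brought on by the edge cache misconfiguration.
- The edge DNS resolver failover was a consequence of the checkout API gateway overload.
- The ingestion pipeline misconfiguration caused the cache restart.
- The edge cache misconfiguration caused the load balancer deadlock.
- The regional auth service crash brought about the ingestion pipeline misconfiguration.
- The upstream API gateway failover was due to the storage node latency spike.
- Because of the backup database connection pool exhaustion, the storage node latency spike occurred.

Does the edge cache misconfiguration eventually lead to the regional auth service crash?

There is a causal chain: the edge cache misconfiguration → the backup database connection pool exhaustion → the storage node latency spike → the upstream API gateway failover → the regional auth service crash.

Yes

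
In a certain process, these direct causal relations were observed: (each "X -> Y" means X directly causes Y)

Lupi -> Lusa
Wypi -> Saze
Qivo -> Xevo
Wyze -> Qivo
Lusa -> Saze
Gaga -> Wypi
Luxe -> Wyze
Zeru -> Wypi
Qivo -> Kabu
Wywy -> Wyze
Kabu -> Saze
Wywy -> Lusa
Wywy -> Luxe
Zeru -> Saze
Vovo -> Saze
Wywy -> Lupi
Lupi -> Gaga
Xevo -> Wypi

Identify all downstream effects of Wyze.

Kabu, Qivo, Saze, Wypi, Xevo

Direct effects: Qivo.
2 steps out: Xevo, Kabu.
3 steps out: Wypi, Saze.
Not reachable from it: Wywy, Lupi, Gaga, Luxe, Zeru, Lusa, Vovo.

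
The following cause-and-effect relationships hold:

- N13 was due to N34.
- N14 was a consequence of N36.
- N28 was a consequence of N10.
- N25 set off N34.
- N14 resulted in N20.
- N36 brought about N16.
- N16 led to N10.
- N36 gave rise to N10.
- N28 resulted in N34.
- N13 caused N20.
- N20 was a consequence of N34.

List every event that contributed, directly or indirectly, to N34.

Immediate causes of N34: N25, N28.
Further upstream: N36, N16, N10.

N10, N16, N25, N28, N36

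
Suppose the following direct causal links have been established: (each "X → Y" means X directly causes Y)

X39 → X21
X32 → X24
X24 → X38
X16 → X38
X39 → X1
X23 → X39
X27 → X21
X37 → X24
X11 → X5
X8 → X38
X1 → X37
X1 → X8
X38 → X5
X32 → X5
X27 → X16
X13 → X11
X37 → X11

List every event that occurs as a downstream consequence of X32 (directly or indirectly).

X24, X38, X5

Direct effects: X24, X5.
2 steps out: X38.
Not reachable from it: X23, X39, X1, X37, X27, X16, X8, X21, X13, X11.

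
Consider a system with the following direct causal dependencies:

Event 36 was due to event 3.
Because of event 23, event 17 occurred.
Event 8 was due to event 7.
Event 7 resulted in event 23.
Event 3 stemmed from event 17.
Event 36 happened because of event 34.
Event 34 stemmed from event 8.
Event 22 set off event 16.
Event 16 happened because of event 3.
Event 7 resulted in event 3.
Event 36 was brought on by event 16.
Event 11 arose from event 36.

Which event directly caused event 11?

event 36

Upstream contributors include event 7, event 23, event 8, event 17, event 3, event 22, event 16, event 34, but only event 36 feeds directly into event 11.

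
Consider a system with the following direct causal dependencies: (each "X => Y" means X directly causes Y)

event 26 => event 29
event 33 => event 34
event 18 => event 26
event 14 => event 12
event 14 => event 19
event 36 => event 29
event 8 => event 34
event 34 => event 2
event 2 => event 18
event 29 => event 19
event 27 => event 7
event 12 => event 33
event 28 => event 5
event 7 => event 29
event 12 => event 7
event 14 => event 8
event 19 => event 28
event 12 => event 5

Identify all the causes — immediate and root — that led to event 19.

Immediate causes of event 19: event 14, event 29.
Further upstream: event 8, event 12, event 36, event 33, event 34, event 2, event 27, event 18, event 7, event 26.

event 12, event 14, event 18, event 2, event 26, event 27, event 29, event 33, event 34, event 36, event 7, event 8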